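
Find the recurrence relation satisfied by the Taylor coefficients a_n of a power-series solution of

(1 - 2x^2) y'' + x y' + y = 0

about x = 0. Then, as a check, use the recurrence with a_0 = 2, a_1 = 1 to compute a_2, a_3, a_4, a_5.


Substitute y = sum_n a_n x^n.
(1 - 2 x^2) y'' contributes (n+2)(n+1) a_{n+2} - 2 n(n-1) a_n at x^n.
x y'(x) contributes n a_n at x^n.
y(x) contributes 1 a_n at x^n.
Matching x^n: (n+2)(n+1) a_{n+2} + (-2 n(n-1) + n + 1) a_n = 0.
Thus a_{n+2} = (2 n(n-1) - n - 1) / ((n+1)(n+2)) * a_n.

Check with a_0 = 2, a_1 = 1 (apply the recurrence for n = 0, 1, 2, 3): a_0 = 2, a_1 = 1, a_2 = -1, a_3 = -1/3, a_4 = -1/12, a_5 = -2/15.

a_(n+2) = (2 n(n-1) - n - 1) / ((n+1)(n+2)) * a_n; check: a_0 = 2, a_1 = 1, a_2 = -1, a_3 = -1/3, a_4 = -1/12, a_5 = -2/15


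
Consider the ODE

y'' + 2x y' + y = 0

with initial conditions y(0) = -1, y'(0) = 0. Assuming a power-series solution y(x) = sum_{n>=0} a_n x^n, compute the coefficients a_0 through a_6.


Ansatz: y(x) = sum_{n>=0} a_n x^n, so y'(x) = sum_{n>=1} n a_n x^(n-1) and y''(x) = sum_{n>=2} n(n-1) a_n x^(n-2).
Substitute into P(x) y'' + Q(x) y' + R(x) y = 0 with P(x) = 1, Q(x) = 2x, R(x) = 1, and match powers of x.
Initial conditions: a_0 = -1, a_1 = 0.
Setting the coefficient of each power of x to zero and solving order by order (substituting the coefficients already found):
  x^0: 2 a_2 + a_0 = 0  ->  2 a_2 = -a_0 = 1  ->  a_2 = 1/2
  x^1: 6 a_3 + 3 a_1 = 0  ->  6 a_3 = -3 a_1 = 0  ->  a_3 = 0
  x^2: 12 a_4 + 5 a_2 = 0  ->  12 a_4 = -5 a_2 = -5/2  ->  a_4 = -5/24
  x^3: 20 a_5 + 7 a_3 = 0  ->  20 a_5 = -7 a_3 = 0  ->  a_5 = 0
  x^4: 30 a_6 + 9 a_4 = 0  ->  30 a_6 = -9 a_4 = 15/8  ->  a_6 = 1/16
Truncated series: y(x) = -1 + (1/2) x^2 - (5/24) x^4 + (1/16) x^6 + O(x^7).

a_0 = -1; a_1 = 0; a_2 = 1/2; a_3 = 0; a_4 = -5/24; a_5 = 0; a_6 = 1/16


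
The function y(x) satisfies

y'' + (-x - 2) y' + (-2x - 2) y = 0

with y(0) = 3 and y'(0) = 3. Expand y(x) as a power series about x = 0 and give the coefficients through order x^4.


Ansatz: y(x) = sum_{n>=0} a_n x^n, so y'(x) = sum_{n>=1} n a_n x^(n-1) and y''(x) = sum_{n>=2} n(n-1) a_n x^(n-2).
Substitute into P(x) y'' + Q(x) y' + R(x) y = 0 with P(x) = 1, Q(x) = -x - 2, R(x) = -2x - 2, and match powers of x.
Initial conditions: a_0 = 3, a_1 = 3.
Setting the coefficient of each power of x to zero and solving order by order (substituting the coefficients already found):
  x^0: 2 a_2 - 2 a_1 - 2 a_0 = 0  ->  2 a_2 = 2 a_1 + 2 a_0 = 12  ->  a_2 = 6
  x^1: 6 a_3 - 4 a_2 - 3 a_1 - 2 a_0 = 0  ->  6 a_3 = 4 a_2 + 3 a_1 + 2 a_0 = 39  ->  a_3 = 13/2
  x^2: 12 a_4 - 6 a_3 - 4 a_2 - 2 a_1 = 0  ->  12 a_4 = 6 a_3 + 4 a_2 + 2 a_1 = 69  ->  a_4 = 23/4
Truncated series: y(x) = 3 + 3 x + 6 x^2 + (13/2) x^3 + (23/4) x^4 + O(x^5).

a_0 = 3; a_1 = 3; a_2 = 6; a_3 = 13/2; a_4 = 23/4


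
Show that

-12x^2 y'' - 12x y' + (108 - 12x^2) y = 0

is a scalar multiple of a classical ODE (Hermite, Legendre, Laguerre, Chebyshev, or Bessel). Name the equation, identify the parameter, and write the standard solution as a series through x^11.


All three coefficients share the factor -12; dividing through by -12 gives  x^2 y'' + x y' + (x^2 - 9) y = 0.
This matches the Bessel equation x^2 y'' + x y' + (x^2 - nu^2) y = 0 with nu^2 = 9, so nu = 3; the solution bounded at x = 0 is J_3(x).
Frobenius at x = 0: indicial roots ±nu; for r = nu the recurrence k(k + 2nu) c_k = -c_{k-2} gives the standard series J_nu(x) = sum_{k>=0} (-1)^k / (k! (k+nu)!) (x/2)^(2k+nu). Evaluate the first 5 terms:
  k = 0: (-1)^0 / (0! * 3! * 2^3) x^3 = 1/(1*6*8) x^3 = (1/48) x^3
  k = 1: (-1)^1 / (1! * 4! * 2^5) x^5 = -1/(1*24*32) x^5 = (-1/768) x^5
  k = 2: (-1)^2 / (2! * 5! * 2^7) x^7 = 1/(2*120*128) x^7 = (1/30720) x^7
  k = 3: (-1)^3 / (3! * 6! * 2^9) x^9 = -1/(6*720*512) x^9 = (-1/2211840) x^9
  k = 4: (-1)^4 / (4! * 7! * 2^11) x^11 = 1/(24*5040*2048) x^11 = (1/247726080) x^11
Hence J_3(x) = x^11/247726080 - x^9/2211840 + x^7/30720 - x^5/768 + x^3/48 + ....

J_3(x); series = x^11/247726080 - x^9/2211840 + x^7/30720 - x^5/768 + x^3/48


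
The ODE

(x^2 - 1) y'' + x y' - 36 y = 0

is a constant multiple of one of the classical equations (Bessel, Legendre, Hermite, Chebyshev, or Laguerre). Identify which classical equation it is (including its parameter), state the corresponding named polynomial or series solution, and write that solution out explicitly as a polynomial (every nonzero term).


All three coefficients share the factor -1; dividing through by -1 gives  (1 - x^2) y'' - x y' + 36 y = 0.
This matches the Chebyshev equation (1 - x^2) y'' - x y' + n^2 y = 0 (note the -x y' term, not -2x y') with n^2 = 36, so n = 6; the polynomial solution is T_6(x).
With y = sum_k a_k x^k, matching x^k gives (k+2)(k+1) a_{k+2} = (k^2 - n^2) a_k = (k - 6)(k + 6) a_k. The right side vanishes at k = 6, so the series with the parity of 6 terminates at degree 6.
Standard normalization: leading coefficient of T_n is 2^(n-1), so a_6 = 2^5 = 32. Work downward with a_k = (k+1)(k+2) a_{k+2} / ((k - 6)(k + 6)):
  a_4 = (5)(6)(32) / ((4 - 6)(4 + 6)) = 960/(-20) = -48
  a_2 = (3)(4)(-48) / ((2 - 6)(2 + 6)) = -576/(-32) = 18
  a_0 = (1)(2)(18) / ((0 - 6)(0 + 6)) = 36/(-36) = -1
Hence T_6(x) = 32 x^6 - 48 x^4 + 18 x^2 - 1.

T_6(x); series = 32 x^6 - 48 x^4 + 18 x^2 - 1


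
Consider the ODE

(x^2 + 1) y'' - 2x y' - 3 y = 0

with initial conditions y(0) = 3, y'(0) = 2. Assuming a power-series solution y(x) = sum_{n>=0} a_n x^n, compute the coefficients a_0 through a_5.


Ansatz: y(x) = sum_{n>=0} a_n x^n, so y'(x) = sum_{n>=1} n a_n x^(n-1) and y''(x) = sum_{n>=2} n(n-1) a_n x^(n-2).
Substitute into P(x) y'' + Q(x) y' + R(x) y = 0 with P(x) = x^2 + 1, Q(x) = -2x, R(x) = -3, and match powers of x.
Initial conditions: a_0 = 3, a_1 = 2.
Setting the coefficient of each power of x to zero and solving order by order (substituting the coefficients already found):
  x^0: 2 a_2 - 3 a_0 = 0  ->  2 a_2 = 3 a_0 = 9  ->  a_2 = 9/2
  x^1: 6 a_3 - 5 a_1 = 0  ->  6 a_3 = 5 a_1 = 10  ->  a_3 = 5/3
  x^2: 12 a_4 - 5 a_2 = 0  ->  12 a_4 = 5 a_2 = 45/2  ->  a_4 = 15/8
  x^3: 20 a_5 - 3 a_3 = 0  ->  20 a_5 = 3 a_3 = 5  ->  a_5 = 1/4
Truncated series: y(x) = 3 + 2 x + (9/2) x^2 + (5/3) x^3 + (15/8) x^4 + (1/4) x^5 + O(x^6).

a_0 = 3; a_1 = 2; a_2 = 9/2; a_3 = 5/3; a_4 = 15/8; a_5 = 1/4


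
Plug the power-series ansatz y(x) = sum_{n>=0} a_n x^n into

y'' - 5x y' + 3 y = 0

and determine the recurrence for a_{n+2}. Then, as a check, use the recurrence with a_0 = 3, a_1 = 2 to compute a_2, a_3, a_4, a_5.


Substitute y = sum_n a_n x^n.
y''(x) has coefficient (n+2)(n+1) a_{n+2} at x^n;
-5 x y'(x) has coefficient -5 n a_n at x^n (shift);
3 y(x) has coefficient 3 a_n at x^n.
Matching x^n: (n+2)(n+1) a_{n+2} + (-5n + 3) a_n = 0.
Thus a_{n+2} = (5n - 3) / ((n+1)(n+2)) * a_n.

Check with a_0 = 3, a_1 = 2 (apply the recurrence for n = 0, 1, 2, 3): a_0 = 3, a_1 = 2, a_2 = -9/2, a_3 = 2/3, a_4 = -21/8, a_5 = 2/5.

a_(n+2) = (5n - 3) / ((n+1)(n+2)) * a_n; check: a_0 = 3, a_1 = 2, a_2 = -9/2, a_3 = 2/3, a_4 = -21/8, a_5 = 2/5


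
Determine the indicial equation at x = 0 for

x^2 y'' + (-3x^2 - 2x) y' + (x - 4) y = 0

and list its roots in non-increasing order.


Divide by x^2 to reach normal form y'' + P_1(x) y' + P_2(x) y = 0 with P_1(x) = -3 - 2/x and P_2(x) = 1/x - 4/x^2.
x = 0 is a singular point because the y'-coefficient -3 - 2/x has a pole at x = 0 and the y-coefficient 1/x - 4/x^2 has a pole at x = 0.
It is a regular singular point because x P_1(x) = p(x) = -3x - 2 and x^2 P_2(x) = q(x) = x - 4 are polynomials, hence analytic at x = 0.
p(0) = -2,  q(0) = -4.
Indicial equation: r(r-1) + p(0) r + q(0) = 0, i.e. r^2 + (p(0) - 1) r + q(0) = 0, i.e. r^2 - 3 r - 4 = 0.
Discriminant: (-3)^2 - 4(-4) = 25, so r = (3 ± 5)/2.
Solving: r_1 = 4, r_2 = -1.

indicial: r^2 - 3 r - 4 = 0; roots r_1 = 4, r_2 = -1


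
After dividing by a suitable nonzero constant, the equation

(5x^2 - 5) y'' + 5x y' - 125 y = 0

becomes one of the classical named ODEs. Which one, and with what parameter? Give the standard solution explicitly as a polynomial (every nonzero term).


All three coefficients share the factor -5; dividing through by -5 gives  (1 - x^2) y'' - x y' + 25 y = 0.
This matches the Chebyshev equation (1 - x^2) y'' - x y' + n^2 y = 0 (note the -x y' term, not -2x y') with n^2 = 25, so n = 5; the polynomial solution is T_5(x).
With y = sum_k a_k x^k, matching x^k gives (k+2)(k+1) a_{k+2} = (k^2 - n^2) a_k = (k - 5)(k + 5) a_k. The right side vanishes at k = 5, so the series with the parity of 5 terminates at degree 5.
Standard normalization: leading coefficient of T_n is 2^(n-1), so a_5 = 2^4 = 16. Work downward with a_k = (k+1)(k+2) a_{k+2} / ((k - 5)(k + 5)):
  a_3 = (4)(5)(16) / ((3 - 5)(3 + 5)) = 320/(-16) = -20
  a_1 = (2)(3)(-20) / ((1 - 5)(1 + 5)) = -120/(-24) = 5
Hence T_5(x) = 16 x^5 - 20 x^3 + 5 x.

T_5(x); series = 16 x^5 - 20 x^3 + 5 x


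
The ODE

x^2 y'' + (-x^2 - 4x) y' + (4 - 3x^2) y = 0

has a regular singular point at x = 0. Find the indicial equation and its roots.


Divide by x^2 to reach normal form y'' + P_1(x) y' + P_2(x) y = 0 with P_1(x) = -1 - 4/x and P_2(x) = -3 + 4/x^2.
x = 0 is a singular point because the y'-coefficient -1 - 4/x has a pole at x = 0 and the y-coefficient -3 + 4/x^2 has a pole at x = 0.
It is a regular singular point because x P_1(x) = p(x) = -x - 4 and x^2 P_2(x) = q(x) = 4 - 3x^2 are polynomials, hence analytic at x = 0.
p(0) = -4,  q(0) = 4.
Indicial equation: r(r-1) + p(0) r + q(0) = 0, i.e. r^2 + (p(0) - 1) r + q(0) = 0, i.e. r^2 - 5 r + 4 = 0.
Discriminant: (-5)^2 - 4(4) = 9, so r = (5 ± 3)/2.
Solving: r_1 = 4, r_2 = 1.

indicial: r^2 - 5 r + 4 = 0; roots r_1 = 4, r_2 = 1


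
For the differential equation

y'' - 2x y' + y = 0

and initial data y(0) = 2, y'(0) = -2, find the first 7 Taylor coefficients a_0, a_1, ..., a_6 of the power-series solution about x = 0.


Ansatz: y(x) = sum_{n>=0} a_n x^n, so y'(x) = sum_{n>=1} n a_n x^(n-1) and y''(x) = sum_{n>=2} n(n-1) a_n x^(n-2).
Substitute into P(x) y'' + Q(x) y' + R(x) y = 0 with P(x) = 1, Q(x) = -2x, R(x) = 1, and match powers of x.
Initial conditions: a_0 = 2, a_1 = -2.
Setting the coefficient of each power of x to zero and solving order by order (substituting the coefficients already found):
  x^0: 2 a_2 + a_0 = 0  ->  2 a_2 = -a_0 = -2  ->  a_2 = -1
  x^1: 6 a_3 - a_1 = 0  ->  6 a_3 = a_1 = -2  ->  a_3 = -1/3
  x^2: 12 a_4 - 3 a_2 = 0  ->  12 a_4 = 3 a_2 = -3  ->  a_4 = -1/4
  x^3: 20 a_5 - 5 a_3 = 0  ->  20 a_5 = 5 a_3 = -5/3  ->  a_5 = -1/12
  x^4: 30 a_6 - 7 a_4 = 0  ->  30 a_6 = 7 a_4 = -7/4  ->  a_6 = -7/120
Truncated series: y(x) = 2 - 2 x - x^2 - (1/3) x^3 - (1/4) x^4 - (1/12) x^5 - (7/120) x^6 + O(x^7).

a_0 = 2; a_1 = -2; a_2 = -1; a_3 = -1/3; a_4 = -1/4; a_5 = -1/12; a_6 = -7/120


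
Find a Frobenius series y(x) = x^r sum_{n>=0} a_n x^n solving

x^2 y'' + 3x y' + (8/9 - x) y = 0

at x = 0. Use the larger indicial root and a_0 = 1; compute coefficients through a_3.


Write in Frobenius form y'' + (p(x)/x) y' + (q(x)/x^2) y = 0:
  p(x) = 3,  q(x) = 8/9 - x.
Indicial equation: r(r-1) + (3) r + (8/9) = 0 -> roots r_1 = -2/3, r_2 = -4/3.
Take r = r_1 = -2/3. Let y(x) = x^r sum_{n>=0} a_n x^n with a_0 = 1.
Substitute y = x^r sum a_n x^n and match x^{r+n}. The recurrence is
  D(n) a_n - 1 a_{n-1} = 0,  where D(n) = (r+n)(r+n-1) + (3)(r+n) + (8/9).
  a_n = 1 / D(n) * a_{n-1}.
Since the indicial polynomial factors as (r - r_1)(r - r_2), D(n) = (r_1 + n - r_1)(r_1 + n - r_2) = n(n + 2/3).
Evaluating step by step (a_0 = 1):
  n = 1: D(1) = 1(1 + 2/3) = 5/3; numerator = 1(1) = 1; a_1 = (1)/(5/3) = 3/5
  n = 2: D(2) = 2(2 + 2/3) = 16/3; numerator = 1(3/5) = 3/5; a_2 = (3/5)/(16/3) = 9/80
  n = 3: D(3) = 3(3 + 2/3) = 11; numerator = 1(9/80) = 9/80; a_3 = (9/80)/(11) = 9/880

r = -2/3; a_0 = 1; a_1 = 3/5; a_2 = 9/80; a_3 = 9/880


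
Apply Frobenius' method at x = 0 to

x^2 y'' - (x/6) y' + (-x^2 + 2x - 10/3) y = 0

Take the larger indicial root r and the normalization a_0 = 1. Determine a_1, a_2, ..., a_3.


Write in Frobenius form y'' + (p(x)/x) y' + (q(x)/x^2) y = 0:
  p(x) = -1/6,  q(x) = -x^2 + 2x - 10/3.
Indicial equation: r(r-1) + (-1/6) r + (-10/3) = 0 -> roots r_1 = 5/2, r_2 = -4/3.
Take r = r_1 = 5/2. Let y(x) = x^r sum_{n>=0} a_n x^n with a_0 = 1.
Substitute y = x^r sum a_n x^n and match x^{r+n}. The recurrence is
  D(n) a_n + 2 a_{n-1} - 1 a_{n-2} = 0,  where D(n) = (r+n)(r+n-1) + (-1/6)(r+n) + (-10/3).
  a_n = [-2 a_{n-1} + 1 a_{n-2}] / D(n).
Since the indicial polynomial factors as (r - r_1)(r - r_2), D(n) = (r_1 + n - r_1)(r_1 + n - r_2) = n(n + 23/6).
Evaluating step by step (a_0 = 1):
  n = 1: D(1) = 1(1 + 23/6) = 29/6; numerator = -2(1) = -2; a_1 = (-2)/(29/6) = -12/29
  n = 2: D(2) = 2(2 + 23/6) = 35/3; numerator = -2(-12/29) + 1(1) = 53/29; a_2 = (53/29)/(35/3) = 159/1015
  n = 3: D(3) = 3(3 + 23/6) = 41/2; numerator = -2(159/1015) + 1(-12/29) = -738/1015; a_3 = (-738/1015)/(41/2) = -36/1015

r = 5/2; a_0 = 1; a_1 = -12/29; a_2 = 159/1015; a_3 = -36/1015


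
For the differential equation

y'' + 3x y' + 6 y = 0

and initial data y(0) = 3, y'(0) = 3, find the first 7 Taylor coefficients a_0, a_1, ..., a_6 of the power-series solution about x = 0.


Ansatz: y(x) = sum_{n>=0} a_n x^n, so y'(x) = sum_{n>=1} n a_n x^(n-1) and y''(x) = sum_{n>=2} n(n-1) a_n x^(n-2).
Substitute into P(x) y'' + Q(x) y' + R(x) y = 0 with P(x) = 1, Q(x) = 3x, R(x) = 6, and match powers of x.
Initial conditions: a_0 = 3, a_1 = 3.
Setting the coefficient of each power of x to zero and solving order by order (substituting the coefficients already found):
  x^0: 2 a_2 + 6 a_0 = 0  ->  2 a_2 = -6 a_0 = -18  ->  a_2 = -9
  x^1: 6 a_3 + 9 a_1 = 0  ->  6 a_3 = -9 a_1 = -27  ->  a_3 = -9/2
  x^2: 12 a_4 + 12 a_2 = 0  ->  12 a_4 = -12 a_2 = 108  ->  a_4 = 9
  x^3: 20 a_5 + 15 a_3 = 0  ->  20 a_5 = -15 a_3 = 135/2  ->  a_5 = 27/8
  x^4: 30 a_6 + 18 a_4 = 0  ->  30 a_6 = -18 a_4 = -162  ->  a_6 = -27/5
Truncated series: y(x) = 3 + 3 x - 9 x^2 - (9/2) x^3 + 9 x^4 + (27/8) x^5 - (27/5) x^6 + O(x^7).

a_0 = 3; a_1 = 3; a_2 = -9; a_3 = -9/2; a_4 = 9; a_5 = 27/8; a_6 = -27/5


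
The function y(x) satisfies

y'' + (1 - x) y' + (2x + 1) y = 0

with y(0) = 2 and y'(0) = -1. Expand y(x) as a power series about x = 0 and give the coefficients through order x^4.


Ansatz: y(x) = sum_{n>=0} a_n x^n, so y'(x) = sum_{n>=1} n a_n x^(n-1) and y''(x) = sum_{n>=2} n(n-1) a_n x^(n-2).
Substitute into P(x) y'' + Q(x) y' + R(x) y = 0 with P(x) = 1, Q(x) = 1 - x, R(x) = 2x + 1, and match powers of x.
Initial conditions: a_0 = 2, a_1 = -1.
Setting the coefficient of each power of x to zero and solving order by order (substituting the coefficients already found):
  x^0: 2 a_2 + a_1 + a_0 = 0  ->  2 a_2 = -a_1 - a_0 = -1  ->  a_2 = -1/2
  x^1: 6 a_3 + 2 a_2 + 2 a_0 = 0  ->  6 a_3 = -2 a_2 - 2 a_0 = -3  ->  a_3 = -1/2
  x^2: 12 a_4 + 3 a_3 - a_2 + 2 a_1 = 0  ->  12 a_4 = -3 a_3 + a_2 - 2 a_1 = 3  ->  a_4 = 1/4
Truncated series: y(x) = 2 - x - (1/2) x^2 - (1/2) x^3 + (1/4) x^4 + O(x^5).

a_0 = 2; a_1 = -1; a_2 = -1/2; a_3 = -1/2; a_4 = 1/4


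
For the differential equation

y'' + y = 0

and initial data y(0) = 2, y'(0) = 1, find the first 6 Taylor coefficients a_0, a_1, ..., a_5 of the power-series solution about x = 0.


Ansatz: y(x) = sum_{n>=0} a_n x^n, so y'(x) = sum_{n>=1} n a_n x^(n-1) and y''(x) = sum_{n>=2} n(n-1) a_n x^(n-2).
Substitute into P(x) y'' + Q(x) y' + R(x) y = 0 with P(x) = 1, Q(x) = 0, R(x) = 1, and match powers of x.
Initial conditions: a_0 = 2, a_1 = 1.
Setting the coefficient of each power of x to zero and solving order by order (substituting the coefficients already found):
  x^0: 2 a_2 + a_0 = 0  ->  2 a_2 = -a_0 = -2  ->  a_2 = -1
  x^1: 6 a_3 + a_1 = 0  ->  6 a_3 = -a_1 = -1  ->  a_3 = -1/6
  x^2: 12 a_4 + a_2 = 0  ->  12 a_4 = -a_2 = 1  ->  a_4 = 1/12
  x^3: 20 a_5 + a_3 = 0  ->  20 a_5 = -a_3 = 1/6  ->  a_5 = 1/120
Truncated series: y(x) = 2 + x - x^2 - (1/6) x^3 + (1/12) x^4 + (1/120) x^5 + O(x^6).

a_0 = 2; a_1 = 1; a_2 = -1; a_3 = -1/6; a_4 = 1/12; a_5 = 1/120


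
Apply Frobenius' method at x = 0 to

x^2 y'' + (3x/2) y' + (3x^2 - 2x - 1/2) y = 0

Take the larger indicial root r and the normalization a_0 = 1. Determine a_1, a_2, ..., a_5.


Write in Frobenius form y'' + (p(x)/x) y' + (q(x)/x^2) y = 0:
  p(x) = 3/2,  q(x) = 3x^2 - 2x - 1/2.
Indicial equation: r(r-1) + (3/2) r + (-1/2) = 0 -> roots r_1 = 1/2, r_2 = -1.
Take r = r_1 = 1/2. Let y(x) = x^r sum_{n>=0} a_n x^n with a_0 = 1.
Substitute y = x^r sum a_n x^n and match x^{r+n}. The recurrence is
  D(n) a_n - 2 a_{n-1} + 3 a_{n-2} = 0,  where D(n) = (r+n)(r+n-1) + (3/2)(r+n) + (-1/2).
  a_n = [2 a_{n-1} - 3 a_{n-2}] / D(n).
Since the indicial polynomial factors as (r - r_1)(r - r_2), D(n) = (r_1 + n - r_1)(r_1 + n - r_2) = n(n + 3/2).
Evaluating step by step (a_0 = 1):
  n = 1: D(1) = 1(1 + 3/2) = 5/2; numerator = 2(1) = 2; a_1 = (2)/(5/2) = 4/5
  n = 2: D(2) = 2(2 + 3/2) = 7; numerator = 2(4/5) - 3(1) = -7/5; a_2 = (-7/5)/(7) = -1/5
  n = 3: D(3) = 3(3 + 3/2) = 27/2; numerator = 2(-1/5) - 3(4/5) = -14/5; a_3 = (-14/5)/(27/2) = -28/135
  n = 4: D(4) = 4(4 + 3/2) = 22; numerator = 2(-28/135) - 3(-1/5) = 5/27; a_4 = (5/27)/(22) = 5/594
  n = 5: D(5) = 5(5 + 3/2) = 65/2; numerator = 2(5/594) - 3(-28/135) = 949/1485; a_5 = (949/1485)/(65/2) = 146/7425

r = 1/2; a_0 = 1; a_1 = 4/5; a_2 = -1/5; a_3 = -28/135; a_4 = 5/594; a_5 = 146/7425


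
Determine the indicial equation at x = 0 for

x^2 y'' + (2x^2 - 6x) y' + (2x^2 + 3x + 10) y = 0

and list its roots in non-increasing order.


Divide by x^2 to reach normal form y'' + P_1(x) y' + P_2(x) y = 0 with P_1(x) = 2 - 6/x and P_2(x) = 2 + 3/x + 10/x^2.
x = 0 is a singular point because the y'-coefficient 2 - 6/x has a pole at x = 0 and the y-coefficient 2 + 3/x + 10/x^2 has a pole at x = 0.
It is a regular singular point because x P_1(x) = p(x) = 2x - 6 and x^2 P_2(x) = q(x) = 2x^2 + 3x + 10 are polynomials, hence analytic at x = 0.
p(0) = -6,  q(0) = 10.
Indicial equation: r(r-1) + p(0) r + q(0) = 0, i.e. r^2 + (p(0) - 1) r + q(0) = 0, i.e. r^2 - 7 r + 10 = 0.
Discriminant: (-7)^2 - 4(10) = 9, so r = (7 ± 3)/2.
Solving: r_1 = 5, r_2 = 2.

indicial: r^2 - 7 r + 10 = 0; roots r_1 = 5, r_2 = 2


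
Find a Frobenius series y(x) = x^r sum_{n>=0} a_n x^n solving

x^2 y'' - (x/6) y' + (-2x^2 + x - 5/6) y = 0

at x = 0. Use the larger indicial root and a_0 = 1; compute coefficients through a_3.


Write in Frobenius form y'' + (p(x)/x) y' + (q(x)/x^2) y = 0:
  p(x) = -1/6,  q(x) = -2x^2 + x - 5/6.
Indicial equation: r(r-1) + (-1/6) r + (-5/6) = 0 -> roots r_1 = 5/3, r_2 = -1/2.
Take r = r_1 = 5/3. Let y(x) = x^r sum_{n>=0} a_n x^n with a_0 = 1.
Substitute y = x^r sum a_n x^n and match x^{r+n}. The recurrence is
  D(n) a_n + 1 a_{n-1} - 2 a_{n-2} = 0,  where D(n) = (r+n)(r+n-1) + (-1/6)(r+n) + (-5/6).
  a_n = [-1 a_{n-1} + 2 a_{n-2}] / D(n).
Since the indicial polynomial factors as (r - r_1)(r - r_2), D(n) = (r_1 + n - r_1)(r_1 + n - r_2) = n(n + 13/6).
Evaluating step by step (a_0 = 1):
  n = 1: D(1) = 1(1 + 13/6) = 19/6; numerator = -1(1) = -1; a_1 = (-1)/(19/6) = -6/19
  n = 2: D(2) = 2(2 + 13/6) = 25/3; numerator = -1(-6/19) + 2(1) = 44/19; a_2 = (44/19)/(25/3) = 132/475
  n = 3: D(3) = 3(3 + 13/6) = 31/2; numerator = -1(132/475) + 2(-6/19) = -432/475; a_3 = (-432/475)/(31/2) = -864/14725

r = 5/3; a_0 = 1; a_1 = -6/19; a_2 = 132/475; a_3 = -864/14725


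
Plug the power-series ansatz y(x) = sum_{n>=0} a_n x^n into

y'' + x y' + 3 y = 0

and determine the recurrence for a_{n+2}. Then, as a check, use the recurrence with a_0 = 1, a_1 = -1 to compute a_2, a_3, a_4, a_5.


Substitute y = sum_n a_n x^n.
y''(x) has coefficient (n+2)(n+1) a_{n+2} at x^n;
x y'(x) has coefficient n a_n at x^n (shift);
3 y(x) has coefficient 3 a_n at x^n.
Matching x^n: (n+2)(n+1) a_{n+2} + (n + 3) a_n = 0.
Thus a_{n+2} = (-n - 3) / ((n+1)(n+2)) * a_n.

Check with a_0 = 1, a_1 = -1 (apply the recurrence for n = 0, 1, 2, 3): a_0 = 1, a_1 = -1, a_2 = -3/2, a_3 = 2/3, a_4 = 5/8, a_5 = -1/5.

a_(n+2) = (-n - 3) / ((n+1)(n+2)) * a_n; check: a_0 = 1, a_1 = -1, a_2 = -3/2, a_3 = 2/3, a_4 = 5/8, a_5 = -1/5


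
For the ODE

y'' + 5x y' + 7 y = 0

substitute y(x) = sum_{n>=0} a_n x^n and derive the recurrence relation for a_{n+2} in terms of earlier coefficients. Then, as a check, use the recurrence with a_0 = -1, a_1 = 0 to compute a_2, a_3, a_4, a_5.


Substitute y = sum_n a_n x^n.
y''(x) has coefficient (n+2)(n+1) a_{n+2} at x^n;
5 x y'(x) has coefficient 5 n a_n at x^n (shift);
7 y(x) has coefficient 7 a_n at x^n.
Matching x^n: (n+2)(n+1) a_{n+2} + (5n + 7) a_n = 0.
Thus a_{n+2} = (-5n - 7) / ((n+1)(n+2)) * a_n.

Check with a_0 = -1, a_1 = 0 (apply the recurrence for n = 0, 1, 2, 3): a_0 = -1, a_1 = 0, a_2 = 7/2, a_3 = 0, a_4 = -119/24, a_5 = 0.

a_(n+2) = (-5n - 7) / ((n+1)(n+2)) * a_n; check: a_0 = -1, a_1 = 0, a_2 = 7/2, a_3 = 0, a_4 = -119/24, a_5 = 0


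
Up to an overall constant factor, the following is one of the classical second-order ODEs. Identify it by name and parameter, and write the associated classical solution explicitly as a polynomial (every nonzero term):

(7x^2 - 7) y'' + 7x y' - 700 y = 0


All three coefficients share the factor -7; dividing through by -7 gives  (1 - x^2) y'' - x y' + 100 y = 0.
This matches the Chebyshev equation (1 - x^2) y'' - x y' + n^2 y = 0 (note the -x y' term, not -2x y') with n^2 = 100, so n = 10; the polynomial solution is T_10(x).
With y = sum_k a_k x^k, matching x^k gives (k+2)(k+1) a_{k+2} = (k^2 - n^2) a_k = (k - 10)(k + 10) a_k. The right side vanishes at k = 10, so the series with the parity of 10 terminates at degree 10.
Standard normalization: leading coefficient of T_n is 2^(n-1), so a_10 = 2^9 = 512. Work downward with a_k = (k+1)(k+2) a_{k+2} / ((k - 10)(k + 10)):
  a_8 = (9)(10)(512) / ((8 - 10)(8 + 10)) = 46080/(-36) = -1280
  a_6 = (7)(8)(-1280) / ((6 - 10)(6 + 10)) = -71680/(-64) = 1120
  a_4 = (5)(6)(1120) / ((4 - 10)(4 + 10)) = 33600/(-84) = -400
  a_2 = (3)(4)(-400) / ((2 - 10)(2 + 10)) = -4800/(-96) = 50
  a_0 = (1)(2)(50) / ((0 - 10)(0 + 10)) = 100/(-100) = -1
Hence T_10(x) = 512 x^10 - 1280 x^8 + 1120 x^6 - 400 x^4 + 50 x^2 - 1.

T_10(x); series = 512 x^10 - 1280 x^8 + 1120 x^6 - 400 x^4 + 50 x^2 - 1


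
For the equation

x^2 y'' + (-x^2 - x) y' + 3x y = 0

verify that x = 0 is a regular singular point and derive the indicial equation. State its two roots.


Divide by x^2 to reach normal form y'' + P_1(x) y' + P_2(x) y = 0 with P_1(x) = -1 - 1/x and P_2(x) = 3/x.
x = 0 is a singular point because the y'-coefficient -1 - 1/x has a pole at x = 0 and the y-coefficient 3/x has a pole at x = 0.
It is a regular singular point because x P_1(x) = p(x) = -x - 1 and x^2 P_2(x) = q(x) = 3x are polynomials, hence analytic at x = 0.
p(0) = -1,  q(0) = 0.
Indicial equation: r(r-1) + p(0) r + q(0) = 0, i.e. r^2 + (p(0) - 1) r + q(0) = 0, i.e. r^2 - 2 r = 0.
Discriminant: (-2)^2 - 4(0) = 4, so r = (2 ± 2)/2.
Solving: r_1 = 2, r_2 = 0.

indicial: r^2 - 2 r = 0; roots r_1 = 2, r_2 = 0


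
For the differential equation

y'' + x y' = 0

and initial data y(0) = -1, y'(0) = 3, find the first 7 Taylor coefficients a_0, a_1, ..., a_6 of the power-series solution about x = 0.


Ansatz: y(x) = sum_{n>=0} a_n x^n, so y'(x) = sum_{n>=1} n a_n x^(n-1) and y''(x) = sum_{n>=2} n(n-1) a_n x^(n-2).
Substitute into P(x) y'' + Q(x) y' + R(x) y = 0 with P(x) = 1, Q(x) = x, R(x) = 0, and match powers of x.
Initial conditions: a_0 = -1, a_1 = 3.
Setting the coefficient of each power of x to zero and solving order by order (substituting the coefficients already found):
  x^0: 2 a_2 = 0  ->  a_2 = 0
  x^1: 6 a_3 + a_1 = 0  ->  6 a_3 = -a_1 = -3  ->  a_3 = -1/2
  x^2: 12 a_4 + 2 a_2 = 0  ->  12 a_4 = -2 a_2 = 0  ->  a_4 = 0
  x^3: 20 a_5 + 3 a_3 = 0  ->  20 a_5 = -3 a_3 = 3/2  ->  a_5 = 3/40
  x^4: 30 a_6 + 4 a_4 = 0  ->  30 a_6 = -4 a_4 = 0  ->  a_6 = 0
Truncated series: y(x) = -1 + 3 x - (1/2) x^3 + (3/40) x^5 + O(x^7).

a_0 = -1; a_1 = 3; a_2 = 0; a_3 = -1/2; a_4 = 0; a_5 = 3/40; a_6 = 0


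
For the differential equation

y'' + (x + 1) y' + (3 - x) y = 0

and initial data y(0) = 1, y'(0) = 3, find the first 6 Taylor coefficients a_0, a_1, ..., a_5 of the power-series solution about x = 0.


Ansatz: y(x) = sum_{n>=0} a_n x^n, so y'(x) = sum_{n>=1} n a_n x^(n-1) and y''(x) = sum_{n>=2} n(n-1) a_n x^(n-2).
Substitute into P(x) y'' + Q(x) y' + R(x) y = 0 with P(x) = 1, Q(x) = x + 1, R(x) = 3 - x, and match powers of x.
Initial conditions: a_0 = 1, a_1 = 3.
Setting the coefficient of each power of x to zero and solving order by order (substituting the coefficients already found):
  x^0: 2 a_2 + a_1 + 3 a_0 = 0  ->  2 a_2 = -a_1 - 3 a_0 = -6  ->  a_2 = -3
  x^1: 6 a_3 + 2 a_2 + 4 a_1 - a_0 = 0  ->  6 a_3 = -2 a_2 - 4 a_1 + a_0 = -5  ->  a_3 = -5/6
  x^2: 12 a_4 + 3 a_3 + 5 a_2 - a_1 = 0  ->  12 a_4 = -3 a_3 - 5 a_2 + a_1 = 41/2  ->  a_4 = 41/24
  x^3: 20 a_5 + 4 a_4 + 6 a_3 - a_2 = 0  ->  20 a_5 = -4 a_4 - 6 a_3 + a_2 = -29/6  ->  a_5 = -29/120
Truncated series: y(x) = 1 + 3 x - 3 x^2 - (5/6) x^3 + (41/24) x^4 - (29/120) x^5 + O(x^6).

a_0 = 1; a_1 = 3; a_2 = -3; a_3 = -5/6; a_4 = 41/24; a_5 = -29/120


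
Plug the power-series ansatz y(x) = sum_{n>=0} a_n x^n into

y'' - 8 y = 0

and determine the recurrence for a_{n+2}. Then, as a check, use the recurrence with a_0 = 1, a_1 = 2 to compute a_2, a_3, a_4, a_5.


Substitute y = sum_n a_n x^n into y'' + (const) y = 0.
y''(x) = sum_{n>=0} (n+2)(n+1) a_{n+2} x^n.
The ODE becomes sum_n [(n+2)(n+1) a_{n+2} - 8 a_n] x^n = 0.
Setting each coefficient to zero gives the recurrence:
  (n+2)(n+1) a_{n+2} - 8 a_n = 0,
  a_{n+2} = 8 / ((n+1)(n+2)) a_n.

Check with a_0 = 1, a_1 = 2 (apply the recurrence for n = 0, 1, 2, 3): a_0 = 1, a_1 = 2, a_2 = 4, a_3 = 8/3, a_4 = 8/3, a_5 = 16/15.

a_{n+2} = 8/((n+1)(n+2)) * a_n; check: a_0 = 1, a_1 = 2, a_2 = 4, a_3 = 8/3, a_4 = 8/3, a_5 = 16/15


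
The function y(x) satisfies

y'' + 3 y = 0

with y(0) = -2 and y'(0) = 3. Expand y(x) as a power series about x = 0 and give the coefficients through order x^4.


Ansatz: y(x) = sum_{n>=0} a_n x^n, so y'(x) = sum_{n>=1} n a_n x^(n-1) and y''(x) = sum_{n>=2} n(n-1) a_n x^(n-2).
Substitute into P(x) y'' + Q(x) y' + R(x) y = 0 with P(x) = 1, Q(x) = 0, R(x) = 3, and match powers of x.
Initial conditions: a_0 = -2, a_1 = 3.
Setting the coefficient of each power of x to zero and solving order by order (substituting the coefficients already found):
  x^0: 2 a_2 + 3 a_0 = 0  ->  2 a_2 = -3 a_0 = 6  ->  a_2 = 3
  x^1: 6 a_3 + 3 a_1 = 0  ->  6 a_3 = -3 a_1 = -9  ->  a_3 = -3/2
  x^2: 12 a_4 + 3 a_2 = 0  ->  12 a_4 = -3 a_2 = -9  ->  a_4 = -3/4
Truncated series: y(x) = -2 + 3 x + 3 x^2 - (3/2) x^3 - (3/4) x^4 + O(x^5).

a_0 = -2; a_1 = 3; a_2 = 3; a_3 = -3/2; a_4 = -3/4


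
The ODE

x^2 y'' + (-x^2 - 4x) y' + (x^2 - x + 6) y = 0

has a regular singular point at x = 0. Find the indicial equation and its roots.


Divide by x^2 to reach normal form y'' + P_1(x) y' + P_2(x) y = 0 with P_1(x) = -1 - 4/x and P_2(x) = 1 - 1/x + 6/x^2.
x = 0 is a singular point because the y'-coefficient -1 - 4/x has a pole at x = 0 and the y-coefficient 1 - 1/x + 6/x^2 has a pole at x = 0.
It is a regular singular point because x P_1(x) = p(x) = -x - 4 and x^2 P_2(x) = q(x) = x^2 - x + 6 are polynomials, hence analytic at x = 0.
p(0) = -4,  q(0) = 6.
Indicial equation: r(r-1) + p(0) r + q(0) = 0, i.e. r^2 + (p(0) - 1) r + q(0) = 0, i.e. r^2 - 5 r + 6 = 0.
Discriminant: (-5)^2 - 4(6) = 1, so r = (5 ± 1)/2.
Solving: r_1 = 3, r_2 = 2.

indicial: r^2 - 5 r + 6 = 0; roots r_1 = 3, r_2 = 2


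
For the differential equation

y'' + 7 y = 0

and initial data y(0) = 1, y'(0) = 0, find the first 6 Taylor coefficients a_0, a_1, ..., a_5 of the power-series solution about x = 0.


Ansatz: y(x) = sum_{n>=0} a_n x^n, so y'(x) = sum_{n>=1} n a_n x^(n-1) and y''(x) = sum_{n>=2} n(n-1) a_n x^(n-2).
Substitute into P(x) y'' + Q(x) y' + R(x) y = 0 with P(x) = 1, Q(x) = 0, R(x) = 7, and match powers of x.
Initial conditions: a_0 = 1, a_1 = 0.
Setting the coefficient of each power of x to zero and solving order by order (substituting the coefficients already found):
  x^0: 2 a_2 + 7 a_0 = 0  ->  2 a_2 = -7 a_0 = -7  ->  a_2 = -7/2
  x^1: 6 a_3 + 7 a_1 = 0  ->  6 a_3 = -7 a_1 = 0  ->  a_3 = 0
  x^2: 12 a_4 + 7 a_2 = 0  ->  12 a_4 = -7 a_2 = 49/2  ->  a_4 = 49/24
  x^3: 20 a_5 + 7 a_3 = 0  ->  20 a_5 = -7 a_3 = 0  ->  a_5 = 0
Truncated series: y(x) = 1 - (7/2) x^2 + (49/24) x^4 + O(x^6).

a_0 = 1; a_1 = 0; a_2 = -7/2; a_3 = 0; a_4 = 49/24; a_5 = 0


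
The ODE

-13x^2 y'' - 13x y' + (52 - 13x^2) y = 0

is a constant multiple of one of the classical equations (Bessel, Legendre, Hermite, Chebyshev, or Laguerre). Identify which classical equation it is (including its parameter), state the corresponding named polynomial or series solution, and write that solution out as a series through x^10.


All three coefficients share the factor -13; dividing through by -13 gives  x^2 y'' + x y' + (x^2 - 4) y = 0.
This matches the Bessel equation x^2 y'' + x y' + (x^2 - nu^2) y = 0 with nu^2 = 4, so nu = 2; the solution bounded at x = 0 is J_2(x).
Frobenius at x = 0: indicial roots ±nu; for r = nu the recurrence k(k + 2nu) c_k = -c_{k-2} gives the standard series J_nu(x) = sum_{k>=0} (-1)^k / (k! (k+nu)!) (x/2)^(2k+nu). Evaluate the first 5 terms:
  k = 0: (-1)^0 / (0! * 2! * 2^2) x^2 = 1/(1*2*4) x^2 = (1/8) x^2
  k = 1: (-1)^1 / (1! * 3! * 2^4) x^4 = -1/(1*6*16) x^4 = (-1/96) x^4
  k = 2: (-1)^2 / (2! * 4! * 2^6) x^6 = 1/(2*24*64) x^6 = (1/3072) x^6
  k = 3: (-1)^3 / (3! * 5! * 2^8) x^8 = -1/(6*120*256) x^8 = (-1/184320) x^8
  k = 4: (-1)^4 / (4! * 6! * 2^10) x^10 = 1/(24*720*1024) x^10 = (1/17694720) x^10
Hence J_2(x) = x^10/17694720 - x^8/184320 + x^6/3072 - x^4/96 + x^2/8 + ....

J_2(x); series = x^10/17694720 - x^8/184320 + x^6/3072 - x^4/96 + x^2/8


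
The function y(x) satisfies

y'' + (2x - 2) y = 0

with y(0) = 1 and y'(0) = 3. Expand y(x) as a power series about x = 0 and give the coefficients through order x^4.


Ansatz: y(x) = sum_{n>=0} a_n x^n, so y'(x) = sum_{n>=1} n a_n x^(n-1) and y''(x) = sum_{n>=2} n(n-1) a_n x^(n-2).
Substitute into P(x) y'' + Q(x) y' + R(x) y = 0 with P(x) = 1, Q(x) = 0, R(x) = 2x - 2, and match powers of x.
Initial conditions: a_0 = 1, a_1 = 3.
Setting the coefficient of each power of x to zero and solving order by order (substituting the coefficients already found):
  x^0: 2 a_2 - 2 a_0 = 0  ->  2 a_2 = 2 a_0 = 2  ->  a_2 = 1
  x^1: 6 a_3 - 2 a_1 + 2 a_0 = 0  ->  6 a_3 = 2 a_1 - 2 a_0 = 4  ->  a_3 = 2/3
  x^2: 12 a_4 - 2 a_2 + 2 a_1 = 0  ->  12 a_4 = 2 a_2 - 2 a_1 = -4  ->  a_4 = -1/3
Truncated series: y(x) = 1 + 3 x + x^2 + (2/3) x^3 - (1/3) x^4 + O(x^5).

a_0 = 1; a_1 = 3; a_2 = 1; a_3 = 2/3; a_4 = -1/3


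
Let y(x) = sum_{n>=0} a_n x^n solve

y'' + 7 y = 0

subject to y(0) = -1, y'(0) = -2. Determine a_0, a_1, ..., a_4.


Ansatz: y(x) = sum_{n>=0} a_n x^n, so y'(x) = sum_{n>=1} n a_n x^(n-1) and y''(x) = sum_{n>=2} n(n-1) a_n x^(n-2).
Substitute into P(x) y'' + Q(x) y' + R(x) y = 0 with P(x) = 1, Q(x) = 0, R(x) = 7, and match powers of x.
Initial conditions: a_0 = -1, a_1 = -2.
Setting the coefficient of each power of x to zero and solving order by order (substituting the coefficients already found):
  x^0: 2 a_2 + 7 a_0 = 0  ->  2 a_2 = -7 a_0 = 7  ->  a_2 = 7/2
  x^1: 6 a_3 + 7 a_1 = 0  ->  6 a_3 = -7 a_1 = 14  ->  a_3 = 7/3
  x^2: 12 a_4 + 7 a_2 = 0  ->  12 a_4 = -7 a_2 = -49/2  ->  a_4 = -49/24
Truncated series: y(x) = -1 - 2 x + (7/2) x^2 + (7/3) x^3 - (49/24) x^4 + O(x^5).

a_0 = -1; a_1 = -2; a_2 = 7/2; a_3 = 7/3; a_4 = -49/24


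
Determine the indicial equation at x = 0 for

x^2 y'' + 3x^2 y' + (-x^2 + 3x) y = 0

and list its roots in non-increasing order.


Divide by x^2 to reach normal form y'' + P_1(x) y' + P_2(x) y = 0 with P_1(x) = 3 and P_2(x) = -1 + 3/x.
x = 0 is a singular point because the y-coefficient -1 + 3/x has a pole at x = 0.
It is a regular singular point because x P_1(x) = p(x) = 3x and x^2 P_2(x) = q(x) = -x^2 + 3x are polynomials, hence analytic at x = 0.
p(0) = 0,  q(0) = 0.
Indicial equation: r(r-1) + p(0) r + q(0) = 0, i.e. r^2 + (p(0) - 1) r + q(0) = 0, i.e. r^2 - 1 r = 0.
Discriminant: (-1)^2 - 4(0) = 1, so r = (1 ± 1)/2.
Solving: r_1 = 1, r_2 = 0.

indicial: r^2 - 1 r = 0; roots r_1 = 1, r_2 = 0


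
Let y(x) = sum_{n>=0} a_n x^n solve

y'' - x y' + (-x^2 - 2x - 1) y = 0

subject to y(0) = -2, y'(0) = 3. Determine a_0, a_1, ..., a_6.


Ansatz: y(x) = sum_{n>=0} a_n x^n, so y'(x) = sum_{n>=1} n a_n x^(n-1) and y''(x) = sum_{n>=2} n(n-1) a_n x^(n-2).
Substitute into P(x) y'' + Q(x) y' + R(x) y = 0 with P(x) = 1, Q(x) = -x, R(x) = -x^2 - 2x - 1, and match powers of x.
Initial conditions: a_0 = -2, a_1 = 3.
Setting the coefficient of each power of x to zero and solving order by order (substituting the coefficients already found):
  x^0: 2 a_2 - a_0 = 0  ->  2 a_2 = a_0 = -2  ->  a_2 = -1
  x^1: 6 a_3 - 2 a_1 - 2 a_0 = 0  ->  6 a_3 = 2 a_1 + 2 a_0 = 2  ->  a_3 = 1/3
  x^2: 12 a_4 - 3 a_2 - 2 a_1 - a_0 = 0  ->  12 a_4 = 3 a_2 + 2 a_1 + a_0 = 1  ->  a_4 = 1/12
  x^3: 20 a_5 - 4 a_3 - 2 a_2 - a_1 = 0  ->  20 a_5 = 4 a_3 + 2 a_2 + a_1 = 7/3  ->  a_5 = 7/60
  x^4: 30 a_6 - 5 a_4 - 2 a_3 - a_2 = 0  ->  30 a_6 = 5 a_4 + 2 a_3 + a_2 = 1/12  ->  a_6 = 1/360
Truncated series: y(x) = -2 + 3 x - x^2 + (1/3) x^3 + (1/12) x^4 + (7/60) x^5 + (1/360) x^6 + O(x^7).

a_0 = -2; a_1 = 3; a_2 = -1; a_3 = 1/3; a_4 = 1/12; a_5 = 7/60; a_6 = 1/360


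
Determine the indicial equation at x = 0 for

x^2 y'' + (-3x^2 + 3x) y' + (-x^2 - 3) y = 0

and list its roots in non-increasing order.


Divide by x^2 to reach normal form y'' + P_1(x) y' + P_2(x) y = 0 with P_1(x) = -3 + 3/x and P_2(x) = -1 - 3/x^2.
x = 0 is a singular point because the y'-coefficient -3 + 3/x has a pole at x = 0 and the y-coefficient -1 - 3/x^2 has a pole at x = 0.
It is a regular singular point because x P_1(x) = p(x) = 3 - 3x and x^2 P_2(x) = q(x) = -x^2 - 3 are polynomials, hence analytic at x = 0.
p(0) = 3,  q(0) = -3.
Indicial equation: r(r-1) + p(0) r + q(0) = 0, i.e. r^2 + (p(0) - 1) r + q(0) = 0, i.e. r^2 + 2 r - 3 = 0.
Discriminant: (2)^2 - 4(-3) = 16, so r = (-2 ± 4)/2.
Solving: r_1 = 1, r_2 = -3.

indicial: r^2 + 2 r - 3 = 0; roots r_1 = 1, r_2 = -3


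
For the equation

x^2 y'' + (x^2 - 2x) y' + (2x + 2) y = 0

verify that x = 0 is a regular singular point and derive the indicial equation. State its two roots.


Divide by x^2 to reach normal form y'' + P_1(x) y' + P_2(x) y = 0 with P_1(x) = 1 - 2/x and P_2(x) = 2/x + 2/x^2.
x = 0 is a singular point because the y'-coefficient 1 - 2/x has a pole at x = 0 and the y-coefficient 2/x + 2/x^2 has a pole at x = 0.
It is a regular singular point because x P_1(x) = p(x) = x - 2 and x^2 P_2(x) = q(x) = 2x + 2 are polynomials, hence analytic at x = 0.
p(0) = -2,  q(0) = 2.
Indicial equation: r(r-1) + p(0) r + q(0) = 0, i.e. r^2 + (p(0) - 1) r + q(0) = 0, i.e. r^2 - 3 r + 2 = 0.
Discriminant: (-3)^2 - 4(2) = 1, so r = (3 ± 1)/2.
Solving: r_1 = 2, r_2 = 1.

indicial: r^2 - 3 r + 2 = 0; roots r_1 = 2, r_2 = 1


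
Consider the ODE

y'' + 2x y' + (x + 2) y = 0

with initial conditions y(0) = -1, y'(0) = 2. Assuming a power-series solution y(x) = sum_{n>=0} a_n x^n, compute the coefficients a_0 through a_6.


Ansatz: y(x) = sum_{n>=0} a_n x^n, so y'(x) = sum_{n>=1} n a_n x^(n-1) and y''(x) = sum_{n>=2} n(n-1) a_n x^(n-2).
Substitute into P(x) y'' + Q(x) y' + R(x) y = 0 with P(x) = 1, Q(x) = 2x, R(x) = x + 2, and match powers of x.
Initial conditions: a_0 = -1, a_1 = 2.
Setting the coefficient of each power of x to zero and solving order by order (substituting the coefficients already found):
  x^0: 2 a_2 + 2 a_0 = 0  ->  2 a_2 = -2 a_0 = 2  ->  a_2 = 1
  x^1: 6 a_3 + 4 a_1 + a_0 = 0  ->  6 a_3 = -4 a_1 - a_0 = -7  ->  a_3 = -7/6
  x^2: 12 a_4 + 6 a_2 + a_1 = 0  ->  12 a_4 = -6 a_2 - a_1 = -8  ->  a_4 = -2/3
  x^3: 20 a_5 + 8 a_3 + a_2 = 0  ->  20 a_5 = -8 a_3 - a_2 = 25/3  ->  a_5 = 5/12
  x^4: 30 a_6 + 10 a_4 + a_3 = 0  ->  30 a_6 = -10 a_4 - a_3 = 47/6  ->  a_6 = 47/180
Truncated series: y(x) = -1 + 2 x + x^2 - (7/6) x^3 - (2/3) x^4 + (5/12) x^5 + (47/180) x^6 + O(x^7).

a_0 = -1; a_1 = 2; a_2 = 1; a_3 = -7/6; a_4 = -2/3; a_5 = 5/12; a_6 = 47/180


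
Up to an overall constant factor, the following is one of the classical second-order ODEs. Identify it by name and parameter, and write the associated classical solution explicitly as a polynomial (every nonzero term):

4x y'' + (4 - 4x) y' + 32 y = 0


All three coefficients share the factor 4; dividing through by 4 gives  x y'' + (1 - x) y' + 8 y = 0.
This matches the Laguerre equation x y'' + (1 - x) y' + n y = 0 with n = 8; the polynomial solution is L_8(x).
With y = sum_k a_k x^k, matching x^k gives (k+1)k a_{k+1} + (k+1) a_{k+1} - k a_k + n a_k = 0, i.e. (k+1)^2 a_{k+1} = (k - n) a_k = (k - 8) a_k. The right side vanishes at k = 8, so the series terminates at degree 8.
Standard normalization L_n(0) = 1 gives a_0 = 1. Work upward with a_{k+1} = (k - 8) a_k / (k+1)^2:
  a_1 = (0 - 8)(1) / 1^2 = -8/1 = -8
  a_2 = (1 - 8)(-8) / 2^2 = 56/4 = 14
  a_3 = (2 - 8)(14) / 3^2 = -84/9 = -28/3
  a_4 = (3 - 8)(-28/3) / 4^2 = (140/3)/16 = 35/12
  a_5 = (4 - 8)(35/12) / 5^2 = (-35/3)/25 = -7/15
  a_6 = (5 - 8)(-7/15) / 6^2 = (7/5)/36 = 7/180
  a_7 = (6 - 8)(7/180) / 7^2 = (-7/90)/49 = -1/630
  a_8 = (7 - 8)(-1/630) / 8^2 = (1/630)/64 = 1/40320
Hence L_8(x) = x^8/40320 - x^7/630 + 7 x^6/180 - 7 x^5/15 + 35 x^4/12 - 28 x^3/3 + 14 x^2 - 8 x + 1.

L_8(x); series = x^8/40320 - x^7/630 + 7 x^6/180 - 7 x^5/15 + 35 x^4/12 - 28 x^3/3 + 14 x^2 - 8 x + 1


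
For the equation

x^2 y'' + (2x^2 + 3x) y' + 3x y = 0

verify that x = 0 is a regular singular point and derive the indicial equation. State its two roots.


Divide by x^2 to reach normal form y'' + P_1(x) y' + P_2(x) y = 0 with P_1(x) = 2 + 3/x and P_2(x) = 3/x.
x = 0 is a singular point because the y'-coefficient 2 + 3/x has a pole at x = 0 and the y-coefficient 3/x has a pole at x = 0.
It is a regular singular point because x P_1(x) = p(x) = 2x + 3 and x^2 P_2(x) = q(x) = 3x are polynomials, hence analytic at x = 0.
p(0) = 3,  q(0) = 0.
Indicial equation: r(r-1) + p(0) r + q(0) = 0, i.e. r^2 + (p(0) - 1) r + q(0) = 0, i.e. r^2 + 2 r = 0.
Discriminant: (2)^2 - 4(0) = 4, so r = (-2 ± 2)/2.
Solving: r_1 = 0, r_2 = -2.

indicial: r^2 + 2 r = 0; roots r_1 = 0, r_2 = -2


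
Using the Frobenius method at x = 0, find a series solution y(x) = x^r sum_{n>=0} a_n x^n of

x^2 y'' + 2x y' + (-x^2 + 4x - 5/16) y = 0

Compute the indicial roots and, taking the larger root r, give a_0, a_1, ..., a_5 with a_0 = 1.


Write in Frobenius form y'' + (p(x)/x) y' + (q(x)/x^2) y = 0:
  p(x) = 2,  q(x) = -x^2 + 4x - 5/16.
Indicial equation: r(r-1) + (2) r + (-5/16) = 0 -> roots r_1 = 1/4, r_2 = -5/4.
Take r = r_1 = 1/4. Let y(x) = x^r sum_{n>=0} a_n x^n with a_0 = 1.
Substitute y = x^r sum a_n x^n and match x^{r+n}. The recurrence is
  D(n) a_n + 4 a_{n-1} - 1 a_{n-2} = 0,  where D(n) = (r+n)(r+n-1) + (2)(r+n) + (-5/16).
  a_n = [-4 a_{n-1} + 1 a_{n-2}] / D(n).
Since the indicial polynomial factors as (r - r_1)(r - r_2), D(n) = (r_1 + n - r_1)(r_1 + n - r_2) = n(n + 3/2).
Evaluating step by step (a_0 = 1):
  n = 1: D(1) = 1(1 + 3/2) = 5/2; numerator = -4(1) = -4; a_1 = (-4)/(5/2) = -8/5
  n = 2: D(2) = 2(2 + 3/2) = 7; numerator = -4(-8/5) + 1(1) = 37/5; a_2 = (37/5)/(7) = 37/35
  n = 3: D(3) = 3(3 + 3/2) = 27/2; numerator = -4(37/35) + 1(-8/5) = -204/35; a_3 = (-204/35)/(27/2) = -136/315
  n = 4: D(4) = 4(4 + 3/2) = 22; numerator = -4(-136/315) + 1(37/35) = 877/315; a_4 = (877/315)/(22) = 877/6930
  n = 5: D(5) = 5(5 + 3/2) = 65/2; numerator = -4(877/6930) + 1(-136/315) = -650/693; a_5 = (-650/693)/(65/2) = -20/693

r = 1/4; a_0 = 1; a_1 = -8/5; a_2 = 37/35; a_3 = -136/315; a_4 = 877/6930; a_5 = -20/693


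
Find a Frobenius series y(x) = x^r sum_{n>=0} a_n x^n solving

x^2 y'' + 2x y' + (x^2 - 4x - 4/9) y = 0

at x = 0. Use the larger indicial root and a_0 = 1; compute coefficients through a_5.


Write in Frobenius form y'' + (p(x)/x) y' + (q(x)/x^2) y = 0:
  p(x) = 2,  q(x) = x^2 - 4x - 4/9.
Indicial equation: r(r-1) + (2) r + (-4/9) = 0 -> roots r_1 = 1/3, r_2 = -4/3.
Take r = r_1 = 1/3. Let y(x) = x^r sum_{n>=0} a_n x^n with a_0 = 1.
Substitute y = x^r sum a_n x^n and match x^{r+n}. The recurrence is
  D(n) a_n - 4 a_{n-1} + 1 a_{n-2} = 0,  where D(n) = (r+n)(r+n-1) + (2)(r+n) + (-4/9).
  a_n = [4 a_{n-1} - 1 a_{n-2}] / D(n).
Since the indicial polynomial factors as (r - r_1)(r - r_2), D(n) = (r_1 + n - r_1)(r_1 + n - r_2) = n(n + 5/3).
Evaluating step by step (a_0 = 1):
  n = 1: D(1) = 1(1 + 5/3) = 8/3; numerator = 4(1) = 4; a_1 = (4)/(8/3) = 3/2
  n = 2: D(2) = 2(2 + 5/3) = 22/3; numerator = 4(3/2) - 1(1) = 5; a_2 = (5)/(22/3) = 15/22
  n = 3: D(3) = 3(3 + 5/3) = 14; numerator = 4(15/22) - 1(3/2) = 27/22; a_3 = (27/22)/(14) = 27/308
  n = 4: D(4) = 4(4 + 5/3) = 68/3; numerator = 4(27/308) - 1(15/22) = -51/154; a_4 = (-51/154)/(68/3) = -9/616
  n = 5: D(5) = 5(5 + 5/3) = 100/3; numerator = 4(-9/616) - 1(27/308) = -45/308; a_5 = (-45/308)/(100/3) = -27/6160

r = 1/3; a_0 = 1; a_1 = 3/2; a_2 = 15/22; a_3 = 27/308; a_4 = -9/616; a_5 = -27/6160
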